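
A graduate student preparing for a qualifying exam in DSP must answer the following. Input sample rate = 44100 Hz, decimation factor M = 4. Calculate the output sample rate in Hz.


Decimation reduces the sample rate:
fs_out = fs_in / M
       = 44100 / 4
       = 11025.0 Hz

11025.0 Hz


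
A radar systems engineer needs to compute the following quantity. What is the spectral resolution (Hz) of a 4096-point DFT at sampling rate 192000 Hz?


DFT frequency resolution:
df = fs / N
   = 192000 / 4096
   = 46.875 Hz

46.875 Hz


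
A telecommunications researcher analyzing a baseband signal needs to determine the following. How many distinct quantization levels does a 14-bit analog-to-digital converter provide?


Number of quantization levels = 2^N
= 2^14
= 16384

16384


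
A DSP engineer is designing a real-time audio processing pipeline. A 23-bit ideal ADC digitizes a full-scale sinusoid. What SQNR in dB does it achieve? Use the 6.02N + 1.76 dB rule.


Theoretical SNR for a full-scale sinusoid:
SNR = 6.02 * N + 1.76
    = 6.02 * 23 + 1.76
    = 138.46 + 1.76
    = 140.22 dB

140.22 dB


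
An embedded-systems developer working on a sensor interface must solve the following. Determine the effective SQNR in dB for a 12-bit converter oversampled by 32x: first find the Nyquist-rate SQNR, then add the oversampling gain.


Step 1 — baseline SQNR at Nyquist:
SQNR_base = 6.02*N + 1.76
          = 6.02*12 + 1.76
          = 74.0 dB

Step 2 — oversampling processing gain:
G = 10*log10(OSR) = 10*log10(32) = 15.05 dB

Step 3 — total:
SQNR_total = 74.0 + 15.05 = 89.05 dB

Base SQNR = 74.0 dB; oversampled SQNR = 89.05 dB


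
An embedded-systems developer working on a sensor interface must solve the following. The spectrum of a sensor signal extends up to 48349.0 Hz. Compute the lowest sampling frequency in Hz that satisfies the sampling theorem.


The Nyquist rate is twice the maximum frequency component.
fs_min = 2 * fmax
      = 2 * 48349.0
      = 96698.0 Hz

96698.0


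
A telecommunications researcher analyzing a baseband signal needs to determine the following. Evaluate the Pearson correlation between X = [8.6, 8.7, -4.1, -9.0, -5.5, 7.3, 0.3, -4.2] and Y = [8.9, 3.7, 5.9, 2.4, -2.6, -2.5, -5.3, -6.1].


Pearson correlation coefficient (population):
r = cov(X,Y) / (std(X) * std(Y))
Mean X = 0.2625, Mean Y = 0.55
Cov(X,Y) = 10.233125
Std(X) = 6.597147, Std(Y) = 5.115662
r = 0.3032

0.3032


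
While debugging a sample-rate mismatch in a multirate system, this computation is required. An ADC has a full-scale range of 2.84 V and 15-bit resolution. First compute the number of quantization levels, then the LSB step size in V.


Step 1 — number of quantization levels:
L = 2^N = 2^15 = 32768

Step 2 — LSB step size:
delta = Vfs / L
      = 2.84 / 32768
      = 8.667e-05 V

Levels = 32768; step size = 8.667e-05 V


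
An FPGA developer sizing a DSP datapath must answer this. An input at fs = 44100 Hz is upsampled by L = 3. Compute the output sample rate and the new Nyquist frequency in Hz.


Step 1 — output sample rate after interpolation by L:
fs_out = L * fs_in = 3 * 44100 = 132300 Hz

Step 2 — Nyquist frequency of the output stream:
f_Nyq = fs_out / 2 = 132300 / 2 = 66150.0 Hz

fs_out = 132300 Hz; f_Nyquist = 66150.0 Hz


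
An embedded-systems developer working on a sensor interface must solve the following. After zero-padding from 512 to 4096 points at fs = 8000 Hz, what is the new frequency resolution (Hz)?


Frequency resolution after zero-padding:
N_padded = 512 * 8 = 4096
df = fs / N_padded
   = 8000 / 4096
   = 1.9531 Hz

1.9531 Hz


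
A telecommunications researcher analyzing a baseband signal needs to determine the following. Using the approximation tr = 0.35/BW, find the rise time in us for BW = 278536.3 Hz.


Rise time from bandwidth relationship:
tr = 0.35 / BW
   = 0.35 / 278536.3
   = 1.256568713e-06 s
   = 1.2566 us

1.2566 us


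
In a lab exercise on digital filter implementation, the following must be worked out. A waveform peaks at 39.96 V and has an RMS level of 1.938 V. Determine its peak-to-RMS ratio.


Crest factor is the ratio of peak to RMS:
CF = V_peak / V_rms
   = 39.96 / 1.938
   = 20.6192

20.6192


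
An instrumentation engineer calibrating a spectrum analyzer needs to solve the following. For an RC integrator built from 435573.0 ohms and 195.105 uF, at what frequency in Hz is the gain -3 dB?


Cutoff frequency of a first-order RC filter:
fc = 1 / (2 * pi * R * C)
C = 195.105 uF = 0.000195105 F
fc = 1 / (2 * pi * 435573.0 * 0.000195105)
   = 1 / 533.96060790856
   = 0.001873 Hz

0.001873 Hz


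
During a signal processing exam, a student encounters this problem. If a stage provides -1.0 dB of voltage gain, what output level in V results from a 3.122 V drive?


Output voltage from dB gain:
V_out = V_in * 10^(gain_dB / 20)
      = 3.122 * 10^(-1.0 / 20)
      = 3.122 * 0.891251
      = 2.7825 V

2.7825 V


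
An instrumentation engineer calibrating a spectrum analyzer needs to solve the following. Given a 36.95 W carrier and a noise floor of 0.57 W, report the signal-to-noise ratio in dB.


SNR in decibels:
SNR = 10 * log10(Ps / Pn)
    = 10 * log10(36.95 / 0.57)
    = 10 * log10(64.8246)
    = 10 * 1.8117
    = 18.12 dB

18.12 dB


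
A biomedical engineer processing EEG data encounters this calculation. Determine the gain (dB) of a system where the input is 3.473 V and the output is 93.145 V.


Voltage gain in dB:
G = 20 * log10(Vout / Vin)
  = 20 * log10(93.145 / 3.473)
  = 20 * log10(26.819752)
  = 20 * 1.428455
  = 28.57 dB

28.57 dB


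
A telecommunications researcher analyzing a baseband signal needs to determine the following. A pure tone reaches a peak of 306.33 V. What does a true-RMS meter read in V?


RMS voltage for a sinusoidal waveform:
V_rms = V_peak / sqrt(2)
      = 306.33 / 1.414214
      = 216.608 V

216.608 V


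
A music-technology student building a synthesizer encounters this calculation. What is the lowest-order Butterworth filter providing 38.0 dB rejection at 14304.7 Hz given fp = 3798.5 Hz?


Butterworth filter order formula:
n = log10(10^(A/10) - 1) / (2 * log10(f_stop/f_pass))
10^(38.0/10) - 1 = 6308.5734
f_stop/f_pass = 14304.7 / 3798.5 = 3.7659
n = 3.2993 -> ceil = 4

4


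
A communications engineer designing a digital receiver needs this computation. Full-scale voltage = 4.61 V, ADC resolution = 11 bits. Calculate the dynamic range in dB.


Dynamic range from full-scale to LSB:
V_min = V_max / 2^bits = 4.61 / 2^11
DR = 20 * log10(V_max / V_min)
   = 20 * log10(2^11)
   = 20 * 11 * log10(2)
   = 66.23 dB

66.23 dB


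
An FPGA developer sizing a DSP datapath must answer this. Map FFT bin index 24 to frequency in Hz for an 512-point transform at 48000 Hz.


Frequency of DFT bin k:
f_k = k * fs / N
    = 24 * 48000 / 512
    = 1152000 / 512
    = 2250.0 Hz

2250.0 Hz


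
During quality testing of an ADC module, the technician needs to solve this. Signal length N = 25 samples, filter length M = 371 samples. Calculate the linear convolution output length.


Linear convolution output length:
L = N + M - 1
  = 25 + 371 - 1
  = 395 samples

395


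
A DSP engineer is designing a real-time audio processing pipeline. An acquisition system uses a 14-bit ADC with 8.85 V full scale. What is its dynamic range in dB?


Dynamic range from full-scale to LSB:
V_min = V_max / 2^bits = 8.85 / 2^14
DR = 20 * log10(V_max / V_min)
   = 20 * log10(2^14)
   = 20 * 14 * log10(2)
   = 84.29 dB

84.29 dB


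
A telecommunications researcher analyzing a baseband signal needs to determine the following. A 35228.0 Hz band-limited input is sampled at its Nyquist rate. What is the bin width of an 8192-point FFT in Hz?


Step 1 — Nyquist sampling rate:
fs = 2 * fmax = 2 * 35228.0 = 70456.0 Hz

Step 2 — DFT bin spacing:
df = fs / N = 70456.0 / 8192 = 8.6006 Hz

8.6006 Hz


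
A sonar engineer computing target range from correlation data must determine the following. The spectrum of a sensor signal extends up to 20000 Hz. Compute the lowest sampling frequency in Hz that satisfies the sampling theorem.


The Nyquist rate is twice the maximum frequency component.
fs_min = 2 * fmax
      = 2 * 20000
      = 40000 Hz

40000


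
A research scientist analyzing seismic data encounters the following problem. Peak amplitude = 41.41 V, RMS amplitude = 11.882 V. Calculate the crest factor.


Crest factor is the ratio of peak to RMS:
CF = V_peak / V_rms
   = 41.41 / 11.882
   = 3.4851

3.4851


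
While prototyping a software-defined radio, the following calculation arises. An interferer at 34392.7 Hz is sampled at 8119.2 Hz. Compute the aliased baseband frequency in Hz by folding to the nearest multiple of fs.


Compute the nearest integer multiple of fs to the signal:
n = round(34392.7 / 8119.2) = 4
f_alias = |34392.7 - 4 * 8119.2|
        = |34392.7 - 32476.8|
        = 1915.9 Hz

1915.9


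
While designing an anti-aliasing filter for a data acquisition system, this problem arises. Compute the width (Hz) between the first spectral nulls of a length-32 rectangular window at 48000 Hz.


Main lobe width for a rectangular window:
Width = 2 * fs / N
      = 2 * 48000 / 32
      = 96000 / 32
      = 3000.0 Hz

3000.0 Hz


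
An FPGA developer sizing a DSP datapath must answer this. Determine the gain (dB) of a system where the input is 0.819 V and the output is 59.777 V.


Voltage gain in dB:
G = 20 * log10(Vout / Vin)
  = 20 * log10(59.777 / 0.819)
  = 20 * log10(72.98779)
  = 20 * 1.86325
  = 37.27 dB

37.27 dB


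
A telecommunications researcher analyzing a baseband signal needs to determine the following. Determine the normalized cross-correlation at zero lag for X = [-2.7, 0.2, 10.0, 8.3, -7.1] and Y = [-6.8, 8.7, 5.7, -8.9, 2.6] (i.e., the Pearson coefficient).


Pearson correlation coefficient (population):
r = cov(X,Y) / (std(X) * std(Y))
Mean X = 1.74, Mean Y = 0.26
Cov(X,Y) = -3.4984
Std(X) = 6.503722, Std(Y) = 6.928954
r = -0.0776

-0.0776


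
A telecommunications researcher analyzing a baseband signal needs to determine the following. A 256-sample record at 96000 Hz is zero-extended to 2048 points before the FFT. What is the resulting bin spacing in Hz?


Frequency resolution after zero-padding:
N_padded = 256 * 8 = 2048
df = fs / N_padded
   = 96000 / 2048
   = 46.875 Hz

46.875 Hz


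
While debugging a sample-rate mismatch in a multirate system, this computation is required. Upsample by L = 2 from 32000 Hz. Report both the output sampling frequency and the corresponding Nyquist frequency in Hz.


Step 1 — output sample rate after interpolation by L:
fs_out = L * fs_in = 2 * 32000 = 64000 Hz

Step 2 — Nyquist frequency of the output stream:
f_Nyq = fs_out / 2 = 64000 / 2 = 32000.0 Hz

fs_out = 64000 Hz; f_Nyquist = 32000.0 Hz


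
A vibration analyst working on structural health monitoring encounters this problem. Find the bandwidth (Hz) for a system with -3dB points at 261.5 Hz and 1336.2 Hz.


Bandwidth is the difference of -3dB frequencies:
BW = f_high - f_low
   = 1336.2 - 261.5
   = 1074.7 Hz

1074.7 Hz


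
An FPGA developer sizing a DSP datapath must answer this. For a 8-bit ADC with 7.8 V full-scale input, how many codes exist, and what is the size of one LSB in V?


Step 1 — number of quantization levels:
L = 2^N = 2^8 = 256

Step 2 — LSB step size:
delta = Vfs / L
      = 7.8 / 256
      = 0.03046875 V

Levels = 256; step size = 0.03046875 V


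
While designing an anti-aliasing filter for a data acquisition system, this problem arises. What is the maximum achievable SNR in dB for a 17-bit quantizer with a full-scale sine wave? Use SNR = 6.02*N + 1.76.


Theoretical SNR for a full-scale sinusoid:
SNR = 6.02 * N + 1.76
    = 6.02 * 17 + 1.76
    = 102.34 + 1.76
    = 104.1 dB

104.1 dB


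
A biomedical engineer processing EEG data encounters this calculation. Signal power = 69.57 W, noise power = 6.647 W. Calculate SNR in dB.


SNR in decibels:
SNR = 10 * log10(Ps / Pn)
    = 10 * log10(69.57 / 6.647)
    = 10 * log10(10.4664)
    = 10 * 1.0198
    = 10.2 dB

10.2 dB


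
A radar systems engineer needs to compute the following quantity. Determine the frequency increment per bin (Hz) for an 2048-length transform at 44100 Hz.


DFT frequency resolution:
df = fs / N
   = 44100 / 2048
   = 21.5332 Hz

21.5332 Hz


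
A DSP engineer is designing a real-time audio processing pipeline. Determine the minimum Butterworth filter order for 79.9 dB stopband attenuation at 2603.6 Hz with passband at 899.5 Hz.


Butterworth filter order formula:
n = log10(10^(A/10) - 1) / (2 * log10(f_stop/f_pass))
10^(79.9/10) - 1 = 97723721.0956
f_stop/f_pass = 2603.6 / 899.5 = 2.8945
n = 8.6552 -> ceil = 9

9


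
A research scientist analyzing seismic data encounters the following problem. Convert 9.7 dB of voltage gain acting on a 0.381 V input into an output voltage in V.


Output voltage from dB gain:
V_out = V_in * 10^(gain_dB / 20)
      = 0.381 * 10^(9.7 / 20)
      = 0.381 * 3.054921
      = 1.1639 V

1.1639 V


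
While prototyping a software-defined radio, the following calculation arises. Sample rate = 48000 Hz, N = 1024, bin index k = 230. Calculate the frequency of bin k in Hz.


Frequency of DFT bin k:
f_k = k * fs / N
    = 230 * 48000 / 1024
    = 11040000 / 1024
    = 10781.25 Hz

10781.25 Hz


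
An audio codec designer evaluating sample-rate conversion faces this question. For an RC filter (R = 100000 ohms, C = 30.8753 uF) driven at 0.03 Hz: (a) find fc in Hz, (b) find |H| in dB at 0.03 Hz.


Step 1 — cutoff frequency:
fc = 1 / (2*pi*R*C)
C = 30.8753 uF = 3.08753e-05 F
fc = 1 / (2*pi*100000*3.08753e-05)
   = 0.0515477 Hz

Step 2 — magnitude at f = 0.03 Hz:
|H(f)| = 1 / sqrt(1 + (f/fc)^2)
f/fc = 0.03 / 0.0515477 = 0.581985
|H| = 1 / sqrt(1 + 0.338707) = 0.8642855
|H|_dB = 20*log10(0.8642855) = -1.27 dB

fc = 0.0515477 Hz; |H(0.03 Hz)| = -1.27 dB


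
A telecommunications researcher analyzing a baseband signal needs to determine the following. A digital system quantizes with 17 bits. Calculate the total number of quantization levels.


Number of quantization levels = 2^N
= 2^17
= 131072

131072


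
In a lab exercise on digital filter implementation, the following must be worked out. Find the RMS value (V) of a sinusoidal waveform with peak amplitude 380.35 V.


RMS voltage for a sinusoidal waveform:
V_rms = V_peak / sqrt(2)
      = 380.35 / 1.414214
      = 268.948 V

268.948 V


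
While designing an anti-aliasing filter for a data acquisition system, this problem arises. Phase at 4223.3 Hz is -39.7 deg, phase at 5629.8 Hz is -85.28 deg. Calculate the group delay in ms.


Group delay from phase difference:
tau = -d(phi)/d(omega)
d(phi) = -45.58 deg = -0.795521 rad
d(omega) = 2*pi*(5629.8 - 4223.3) = 8837.3001 rad/s
tau = -(-0.795521) / 8837.3001
    = 0.09 ms

0.09 ms


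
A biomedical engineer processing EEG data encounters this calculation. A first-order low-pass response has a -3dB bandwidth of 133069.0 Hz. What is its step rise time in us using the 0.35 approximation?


Rise time from bandwidth relationship:
tr = 0.35 / BW
   = 0.35 / 133069.0
   = 2.6302144e-06 s
   = 2.6302 us

2.6302 us


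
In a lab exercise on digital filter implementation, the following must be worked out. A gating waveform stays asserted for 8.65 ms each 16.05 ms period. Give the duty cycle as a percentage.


Duty cycle as a percentage:
DC = (t_on / T) * 100
   = (8.65 / 16.05) * 100
   = 0.538941 * 100
   = 53.89 %

53.89 %


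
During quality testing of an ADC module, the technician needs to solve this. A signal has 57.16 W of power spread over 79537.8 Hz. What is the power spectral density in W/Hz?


Power spectral density:
PSD = P / BW
    = 57.16 / 79537.8
    = 0.00071865 W/Hz

0.00071865 W/Hz


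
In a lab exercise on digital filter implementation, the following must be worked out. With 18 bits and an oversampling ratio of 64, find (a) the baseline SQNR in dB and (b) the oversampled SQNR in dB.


Step 1 — baseline SQNR at Nyquist:
SQNR_base = 6.02*N + 1.76
          = 6.02*18 + 1.76
          = 110.12 dB

Step 2 — oversampling processing gain:
G = 10*log10(OSR) = 10*log10(64) = 18.06 dB

Step 3 — total:
SQNR_total = 110.12 + 18.06 = 128.18 dB

Base SQNR = 110.12 dB; oversampled SQNR = 128.18 dB


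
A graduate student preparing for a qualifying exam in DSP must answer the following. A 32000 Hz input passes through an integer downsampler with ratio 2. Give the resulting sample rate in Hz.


Decimation reduces the sample rate:
fs_out = fs_in / M
       = 32000 / 2
       = 16000.0 Hz

16000.0 Hz


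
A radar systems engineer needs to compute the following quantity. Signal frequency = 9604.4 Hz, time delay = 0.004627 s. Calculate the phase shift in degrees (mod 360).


Phase shift from frequency and time delay:
phi = 360 * f * t_delay
    = 360 * 9604.4 * 0.004627
    = 15998.24 degrees
    mod 360 = 158.24 degrees

158.24 degrees


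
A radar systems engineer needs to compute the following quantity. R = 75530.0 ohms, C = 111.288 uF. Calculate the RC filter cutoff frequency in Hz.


Cutoff frequency of a first-order RC filter:
fc = 1 / (2 * pi * R * C)
C = 111.288 uF = 0.000111288 F
fc = 1 / (2 * pi * 75530.0 * 0.000111288)
   = 1 / 52.813833341932
   = 0.018934 Hz

0.018934 Hz


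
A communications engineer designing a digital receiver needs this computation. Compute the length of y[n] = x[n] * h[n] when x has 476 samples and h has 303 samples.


Linear convolution output length:
L = N + M - 1
  = 476 + 303 - 1
  = 778 samples

778


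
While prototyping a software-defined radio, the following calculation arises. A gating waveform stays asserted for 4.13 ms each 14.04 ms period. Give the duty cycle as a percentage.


Duty cycle as a percentage:
DC = (t_on / T) * 100
   = (4.13 / 14.04) * 100
   = 0.29416 * 100
   = 29.42 %

29.42 %


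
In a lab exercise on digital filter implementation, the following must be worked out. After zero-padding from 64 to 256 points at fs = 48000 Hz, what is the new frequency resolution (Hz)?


Frequency resolution after zero-padding:
N_padded = 64 * 4 = 256
df = fs / N_padded
   = 48000 / 256
   = 187.5 Hz

187.5 Hz


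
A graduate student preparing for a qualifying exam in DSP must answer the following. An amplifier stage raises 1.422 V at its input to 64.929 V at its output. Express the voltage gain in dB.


Voltage gain in dB:
G = 20 * log10(Vout / Vin)
  = 20 * log10(64.929 / 1.422)
  = 20 * log10(45.660338)
  = 20 * 1.659539
  = 33.19 dB

33.19 dB


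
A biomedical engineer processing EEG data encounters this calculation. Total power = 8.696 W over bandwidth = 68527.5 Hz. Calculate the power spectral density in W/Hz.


Power spectral density:
PSD = P / BW
    = 8.696 / 68527.5
    = 0.0001269 W/Hz

0.0001269 W/Hz


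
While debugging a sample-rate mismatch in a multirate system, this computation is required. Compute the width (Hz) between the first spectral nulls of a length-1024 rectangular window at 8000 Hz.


Main lobe width for a rectangular window:
Width = 2 * fs / N
      = 2 * 8000 / 1024
      = 16000 / 1024
      = 15.625 Hz

15.625 Hz


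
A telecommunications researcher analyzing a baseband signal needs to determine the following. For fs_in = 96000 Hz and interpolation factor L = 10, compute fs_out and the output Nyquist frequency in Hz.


Step 1 — output sample rate after interpolation by L:
fs_out = L * fs_in = 10 * 96000 = 960000 Hz

Step 2 — Nyquist frequency of the output stream:
f_Nyq = fs_out / 2 = 960000 / 2 = 480000.0 Hz

fs_out = 960000 Hz; f_Nyquist = 480000.0 Hz


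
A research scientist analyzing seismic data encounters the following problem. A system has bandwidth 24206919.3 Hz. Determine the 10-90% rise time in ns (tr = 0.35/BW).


Rise time from bandwidth relationship:
tr = 0.35 / BW
   = 0.35 / 24206919.3
   = 1.445867587e-08 s
   = 14.4587 ns

14.4587 ns


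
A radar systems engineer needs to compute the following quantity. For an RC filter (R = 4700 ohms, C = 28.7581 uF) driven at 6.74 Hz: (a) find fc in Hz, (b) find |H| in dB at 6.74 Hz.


Step 1 — cutoff frequency:
fc = 1 / (2*pi*R*C)
C = 28.7581 uF = 2.87581e-05 F
fc = 1 / (2*pi*4700*2.87581e-05)
   = 1.1775 Hz

Step 2 — magnitude at f = 6.74 Hz:
|H(f)| = 1 / sqrt(1 + (f/fc)^2)
f/fc = 6.74 / 1.1775 = 5.723992
|H| = 1 / sqrt(1 + 32.764084) = 0.1720967
|H|_dB = 20*log10(0.1720967) = -15.28 dB

fc = 1.1775 Hz; |H(6.74 Hz)| = -15.28 dB


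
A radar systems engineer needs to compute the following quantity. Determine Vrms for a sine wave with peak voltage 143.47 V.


RMS voltage for a sinusoidal waveform:
V_rms = V_peak / sqrt(2)
      = 143.47 / 1.414214
      = 101.449 V

101.449 V


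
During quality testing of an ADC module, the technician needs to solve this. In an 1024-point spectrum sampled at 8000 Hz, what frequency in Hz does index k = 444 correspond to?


Frequency of DFT bin k:
f_k = k * fs / N
    = 444 * 8000 / 1024
    = 3552000 / 1024
    = 3468.75 Hz

3468.75 Hz


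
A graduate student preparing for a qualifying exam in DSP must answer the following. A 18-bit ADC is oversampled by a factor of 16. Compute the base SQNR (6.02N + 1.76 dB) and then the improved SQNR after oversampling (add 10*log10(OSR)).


Step 1 — baseline SQNR at Nyquist:
SQNR_base = 6.02*N + 1.76
          = 6.02*18 + 1.76
          = 110.12 dB

Step 2 — oversampling processing gain:
G = 10*log10(OSR) = 10*log10(16) = 12.04 dB

Step 3 — total:
SQNR_total = 110.12 + 12.04 = 122.16 dB

Base SQNR = 110.12 dB; oversampled SQNR = 122.16 dB


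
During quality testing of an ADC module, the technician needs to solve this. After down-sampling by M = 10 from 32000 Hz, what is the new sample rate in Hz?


Decimation reduces the sample rate:
fs_out = fs_in / M
       = 32000 / 10
       = 3200.0 Hz

3200.0 Hz


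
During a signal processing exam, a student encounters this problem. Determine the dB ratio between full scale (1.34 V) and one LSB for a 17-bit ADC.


Dynamic range from full-scale to LSB:
V_min = V_max / 2^bits = 1.34 / 2^17
DR = 20 * log10(V_max / V_min)
   = 20 * log10(2^17)
   = 20 * 17 * log10(2)
   = 102.35 dB

102.35 dB


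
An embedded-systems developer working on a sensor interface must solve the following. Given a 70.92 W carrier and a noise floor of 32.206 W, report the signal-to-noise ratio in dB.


SNR in decibels:
SNR = 10 * log10(Ps / Pn)
    = 10 * log10(70.92 / 32.206)
    = 10 * log10(2.2021)
    = 10 * 0.3428
    = 3.43 dB

3.43 dB


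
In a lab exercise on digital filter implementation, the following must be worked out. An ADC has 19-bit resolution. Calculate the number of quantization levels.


Number of quantization levels = 2^N
= 2^19
= 524288

524288


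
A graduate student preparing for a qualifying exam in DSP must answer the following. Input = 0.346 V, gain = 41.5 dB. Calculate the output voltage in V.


Output voltage from dB gain:
V_out = V_in * 10^(gain_dB / 20)
      = 0.346 * 10^(41.5 / 20)
      = 0.346 * 118.850223
      = 41.1222 V

41.1222 V


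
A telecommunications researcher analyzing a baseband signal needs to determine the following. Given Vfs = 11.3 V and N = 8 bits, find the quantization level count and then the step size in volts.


Step 1 — number of quantization levels:
L = 2^N = 2^8 = 256

Step 2 — LSB step size:
delta = Vfs / L
      = 11.3 / 256
      = 0.04414063 V

Levels = 256; step size = 0.04414063 V


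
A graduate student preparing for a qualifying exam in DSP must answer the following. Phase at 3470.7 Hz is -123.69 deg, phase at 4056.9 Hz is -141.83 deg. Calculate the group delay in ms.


Group delay from phase difference:
tau = -d(phi)/d(omega)
d(phi) = -18.14 deg = -0.316603 rad
d(omega) = 2*pi*(4056.9 - 3470.7) = 3683.2032 rad/s
tau = -(-0.316603) / 3683.2032
    = 0.086 ms

0.086 ms


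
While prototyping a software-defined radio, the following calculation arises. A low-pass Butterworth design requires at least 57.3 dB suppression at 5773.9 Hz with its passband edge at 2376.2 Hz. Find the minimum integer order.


Butterworth filter order formula:
n = log10(10^(A/10) - 1) / (2 * log10(f_stop/f_pass))
10^(57.3/10) - 1 = 537030.7964
f_stop/f_pass = 5773.9 / 2376.2 = 2.4299
n = 7.4302 -> ceil = 8

8


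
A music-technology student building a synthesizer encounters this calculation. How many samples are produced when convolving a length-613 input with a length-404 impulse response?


Linear convolution output length:
L = N + M - 1
  = 613 + 404 - 1
  = 1016 samples

1016


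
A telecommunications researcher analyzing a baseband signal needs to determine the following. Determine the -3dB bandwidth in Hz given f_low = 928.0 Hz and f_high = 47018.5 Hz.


Bandwidth is the difference of -3dB frequencies:
BW = f_high - f_low
   = 47018.5 - 928.0
   = 46090.5 Hz

46090.5 Hz


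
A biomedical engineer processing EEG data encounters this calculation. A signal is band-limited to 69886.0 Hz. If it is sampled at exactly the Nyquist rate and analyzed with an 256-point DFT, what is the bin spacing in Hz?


Step 1 — Nyquist sampling rate:
fs = 2 * fmax = 2 * 69886.0 = 139772.0 Hz

Step 2 — DFT bin spacing:
df = fs / N = 139772.0 / 256 = 545.9844 Hz

545.9844 Hz


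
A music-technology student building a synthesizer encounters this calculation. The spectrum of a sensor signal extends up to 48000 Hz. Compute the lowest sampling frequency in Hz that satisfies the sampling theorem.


The Nyquist rate is twice the maximum frequency component.
fs_min = 2 * fmax
      = 2 * 48000
      = 96000 Hz

96000


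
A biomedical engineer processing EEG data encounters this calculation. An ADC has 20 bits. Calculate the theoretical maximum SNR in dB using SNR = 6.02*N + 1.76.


Theoretical SNR for a full-scale sinusoid:
SNR = 6.02 * N + 1.76
    = 6.02 * 20 + 1.76
    = 120.4 + 1.76
    = 122.16 dB

122.16 dB


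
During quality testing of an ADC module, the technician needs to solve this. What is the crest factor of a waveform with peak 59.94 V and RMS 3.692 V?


Crest factor is the ratio of peak to RMS:
CF = V_peak / V_rms
   = 59.94 / 3.692
   = 16.2351

16.2351


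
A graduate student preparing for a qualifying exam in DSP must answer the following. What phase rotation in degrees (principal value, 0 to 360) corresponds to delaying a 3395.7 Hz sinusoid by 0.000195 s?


Phase shift from frequency and time delay:
phi = 360 * f * t_delay
    = 360 * 3395.7 * 0.000195
    = 238.38 degrees
    mod 360 = 238.38 degrees

238.38 degrees


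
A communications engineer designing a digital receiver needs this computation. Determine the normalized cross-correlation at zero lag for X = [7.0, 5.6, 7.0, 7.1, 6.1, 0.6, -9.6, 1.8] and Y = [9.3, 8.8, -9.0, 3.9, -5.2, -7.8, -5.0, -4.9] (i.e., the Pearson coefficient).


Pearson correlation coefficient (population):
r = cov(X,Y) / (std(X) * std(Y))
Mean X = 3.2, Mean Y = -1.2375
Cov(X,Y) = 14.19125
Std(X) = 5.371452, Std(Y) = 6.935225
r = 0.381

0.381


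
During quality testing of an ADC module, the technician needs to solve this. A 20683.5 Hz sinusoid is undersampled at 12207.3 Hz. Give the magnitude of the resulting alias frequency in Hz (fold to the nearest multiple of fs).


Compute the nearest integer multiple of fs to the signal:
n = round(20683.5 / 12207.3) = 2
f_alias = |20683.5 - 2 * 12207.3|
        = |20683.5 - 24414.6|
        = 3731.1 Hz

3731.1


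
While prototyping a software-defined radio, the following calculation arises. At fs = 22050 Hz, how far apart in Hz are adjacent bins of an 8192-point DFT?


DFT frequency resolution:
df = fs / N
   = 22050 / 8192
   = 2.6917 Hz

2.6917 Hz


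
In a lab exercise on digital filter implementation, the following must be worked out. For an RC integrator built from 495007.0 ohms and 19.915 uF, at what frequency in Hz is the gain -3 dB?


Cutoff frequency of a first-order RC filter:
fc = 1 / (2 * pi * R * C)
C = 19.915 uF = 1.9915e-05 F
fc = 1 / (2 * pi * 495007.0 * 1.9915e-05)
   = 1 / 61.940045426726
   = 0.016145 Hz

0.016145 Hz


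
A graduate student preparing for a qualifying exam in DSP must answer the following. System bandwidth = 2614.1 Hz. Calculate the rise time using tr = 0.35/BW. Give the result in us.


Rise time from bandwidth relationship:
tr = 0.35 / BW
   = 0.35 / 2614.1
   = 0.0001338892927 s
   = 133.8893 us

133.8893 us


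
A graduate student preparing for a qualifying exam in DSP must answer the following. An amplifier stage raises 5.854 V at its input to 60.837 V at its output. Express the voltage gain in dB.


Voltage gain in dB:
G = 20 * log10(Vout / Vin)
  = 20 * log10(60.837 / 5.854)
  = 20 * log10(10.392381)
  = 20 * 1.016715
  = 20.33 dB

20.33 dB


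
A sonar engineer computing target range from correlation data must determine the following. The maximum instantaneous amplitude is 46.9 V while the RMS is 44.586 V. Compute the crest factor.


Crest factor is the ratio of peak to RMS:
CF = V_peak / V_rms
   = 46.9 / 44.586
   = 1.0519

1.0519


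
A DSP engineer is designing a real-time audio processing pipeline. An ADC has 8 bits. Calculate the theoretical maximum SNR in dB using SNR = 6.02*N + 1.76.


Theoretical SNR for a full-scale sinusoid:
SNR = 6.02 * N + 1.76
    = 6.02 * 8 + 1.76
    = 48.16 + 1.76
    = 49.92 dB

49.92 dB


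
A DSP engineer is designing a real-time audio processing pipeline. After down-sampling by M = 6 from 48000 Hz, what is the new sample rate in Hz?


Decimation reduces the sample rate:
fs_out = fs_in / M
       = 48000 / 6
       = 8000.0 Hz

8000.0 Hz


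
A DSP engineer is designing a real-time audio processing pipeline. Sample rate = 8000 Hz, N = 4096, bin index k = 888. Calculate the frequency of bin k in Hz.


Frequency of DFT bin k:
f_k = k * fs / N
    = 888 * 8000 / 4096
    = 7104000 / 4096
    = 1734.375 Hz

1734.375 Hz


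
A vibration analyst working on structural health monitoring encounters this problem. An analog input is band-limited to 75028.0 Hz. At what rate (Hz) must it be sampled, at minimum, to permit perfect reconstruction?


The Nyquist rate is twice the maximum frequency component.
fs_min = 2 * fmax
      = 2 * 75028.0
      = 150056.0 Hz

150056.0


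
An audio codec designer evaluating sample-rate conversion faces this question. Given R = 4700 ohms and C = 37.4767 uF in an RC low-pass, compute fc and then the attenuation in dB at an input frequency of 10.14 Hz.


Step 1 — cutoff frequency:
fc = 1 / (2*pi*R*C)
C = 37.4767 uF = 3.74767e-05 F
fc = 1 / (2*pi*4700*3.74767e-05)
   = 0.903568 Hz

Step 2 — magnitude at f = 10.14 Hz:
|H(f)| = 1 / sqrt(1 + (f/fc)^2)
f/fc = 10.14 / 0.903568 = 11.222177
|H| = 1 / sqrt(1 + 125.937257) = 0.0887576
|H|_dB = 20*log10(0.0887576) = -21.04 dB

fc = 0.903568 Hz; |H(10.14 Hz)| = -21.04 dB


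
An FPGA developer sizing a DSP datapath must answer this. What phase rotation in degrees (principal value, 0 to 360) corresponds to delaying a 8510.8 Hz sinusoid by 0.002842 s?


Phase shift from frequency and time delay:
phi = 360 * f * t_delay
    = 360 * 8510.8 * 0.002842
    = 8707.57 degrees
    mod 360 = 67.57 degrees

67.57 degrees


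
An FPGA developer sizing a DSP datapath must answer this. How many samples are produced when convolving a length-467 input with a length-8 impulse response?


Linear convolution output length:
L = N + M - 1
  = 467 + 8 - 1
  = 474 samples

474


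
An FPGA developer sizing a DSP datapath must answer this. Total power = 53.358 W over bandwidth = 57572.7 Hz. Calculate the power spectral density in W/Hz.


Power spectral density:
PSD = P / BW
    = 53.358 / 57572.7
    = 0.00092679 W/Hz

0.00092679 W/Hz


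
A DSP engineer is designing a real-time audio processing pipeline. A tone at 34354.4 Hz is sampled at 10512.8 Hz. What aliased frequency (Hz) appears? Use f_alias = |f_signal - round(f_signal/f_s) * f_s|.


Compute the nearest integer multiple of fs to the signal:
n = round(34354.4 / 10512.8) = 3
f_alias = |34354.4 - 3 * 10512.8|
        = |34354.4 - 31538.4|
        = 2816.0 Hz

2816.0


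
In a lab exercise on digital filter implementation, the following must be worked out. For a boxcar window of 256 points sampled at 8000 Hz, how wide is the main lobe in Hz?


Main lobe width for a rectangular window:
Width = 2 * fs / N
      = 2 * 8000 / 256
      = 16000 / 256
      = 62.5 Hz

62.5 Hz


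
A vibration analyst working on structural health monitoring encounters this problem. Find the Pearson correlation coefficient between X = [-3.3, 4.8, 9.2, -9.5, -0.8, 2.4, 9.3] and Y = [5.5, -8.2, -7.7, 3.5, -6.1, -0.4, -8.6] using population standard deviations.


Pearson correlation coefficient (population):
r = cov(X,Y) / (std(X) * std(Y))
Mean X = 1.7286, Mean Y = -3.1429
Cov(X,Y) = -28.518776
Std(X) = 6.33352, Std(Y) = 5.493075
r = -0.8197

-0.8197


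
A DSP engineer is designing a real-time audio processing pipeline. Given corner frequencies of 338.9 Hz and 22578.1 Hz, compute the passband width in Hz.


Bandwidth is the difference of -3dB frequencies:
BW = f_high - f_low
   = 22578.1 - 338.9
   = 22239.2 Hz

22239.2 Hz


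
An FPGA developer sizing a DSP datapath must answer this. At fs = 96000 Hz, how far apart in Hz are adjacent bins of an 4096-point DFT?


DFT frequency resolution:
df = fs / N
   = 96000 / 4096
   = 23.4375 Hz

23.4375 Hz


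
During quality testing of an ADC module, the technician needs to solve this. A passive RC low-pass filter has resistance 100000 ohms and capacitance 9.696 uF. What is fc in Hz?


Cutoff frequency of a first-order RC filter:
fc = 1 / (2 * pi * R * C)
C = 9.696 uF = 9.696e-06 F
fc = 1 / (2 * pi * 100000 * 9.696e-06)
   = 1 / 6.0921764738413
   = 0.164145 Hz

0.164145 Hz


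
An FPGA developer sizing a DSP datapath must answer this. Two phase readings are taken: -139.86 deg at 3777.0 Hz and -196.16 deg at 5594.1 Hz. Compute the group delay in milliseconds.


Group delay from phase difference:
tau = -d(phi)/d(omega)
d(phi) = -56.3 deg = -0.98262 rad
d(omega) = 2*pi*(5594.1 - 3777.0) = 11417.176 rad/s
tau = -(-0.98262) / 11417.176
    = 0.0861 ms

0.0861 ms


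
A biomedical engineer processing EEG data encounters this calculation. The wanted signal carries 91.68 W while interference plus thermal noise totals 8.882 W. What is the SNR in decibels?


SNR in decibels:
SNR = 10 * log10(Ps / Pn)
    = 10 * log10(91.68 / 8.882)
    = 10 * log10(10.322)
    = 10 * 1.0138
    = 10.14 dB

10.14 dB


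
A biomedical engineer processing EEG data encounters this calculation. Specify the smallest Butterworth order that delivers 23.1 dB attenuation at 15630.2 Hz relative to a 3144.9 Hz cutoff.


Butterworth filter order formula:
n = log10(10^(A/10) - 1) / (2 * log10(f_stop/f_pass))
10^(23.1/10) - 1 = 203.1738
f_stop/f_pass = 15630.2 / 3144.9 = 4.97
n = 1.6571 -> ceil = 2

2


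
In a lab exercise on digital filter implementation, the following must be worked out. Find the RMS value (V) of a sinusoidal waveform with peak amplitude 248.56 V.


RMS voltage for a sinusoidal waveform:
V_rms = V_peak / sqrt(2)
      = 248.56 / 1.414214
      = 175.758 V

175.758 V


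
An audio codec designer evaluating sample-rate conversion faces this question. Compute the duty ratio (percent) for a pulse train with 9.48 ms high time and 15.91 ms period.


Duty cycle as a percentage:
DC = (t_on / T) * 100
   = (9.48 / 15.91) * 100
   = 0.595852 * 100
   = 59.59 %

59.59 %


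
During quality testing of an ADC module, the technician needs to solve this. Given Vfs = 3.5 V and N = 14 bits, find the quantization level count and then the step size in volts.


Step 1 — number of quantization levels:
L = 2^N = 2^14 = 16384

Step 2 — LSB step size:
delta = Vfs / L
      = 3.5 / 16384
      = 0.00021362 V

Levels = 16384; step size = 0.00021362 V


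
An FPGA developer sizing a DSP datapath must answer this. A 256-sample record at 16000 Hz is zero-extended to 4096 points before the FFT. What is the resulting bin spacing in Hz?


Frequency resolution after zero-padding:
N_padded = 256 * 16 = 4096
df = fs / N_padded
   = 16000 / 4096
   = 3.9062 Hz

3.9062 Hz


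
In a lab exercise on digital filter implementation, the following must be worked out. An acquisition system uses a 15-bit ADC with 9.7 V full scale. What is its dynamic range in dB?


Dynamic range from full-scale to LSB:
V_min = V_max / 2^bits = 9.7 / 2^15
DR = 20 * log10(V_max / V_min)
   = 20 * log10(2^15)
   = 20 * 15 * log10(2)
   = 90.31 dB

90.31 dB


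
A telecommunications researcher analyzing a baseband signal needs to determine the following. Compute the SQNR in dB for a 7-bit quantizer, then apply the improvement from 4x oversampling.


Step 1 — baseline SQNR at Nyquist:
SQNR_base = 6.02*N + 1.76
          = 6.02*7 + 1.76
          = 43.9 dB

Step 2 — oversampling processing gain:
G = 10*log10(OSR) = 10*log10(4) = 6.02 dB

Step 3 — total:
SQNR_total = 43.9 + 6.02 = 49.92 dB

Base SQNR = 43.9 dB; oversampled SQNR = 49.92 dB


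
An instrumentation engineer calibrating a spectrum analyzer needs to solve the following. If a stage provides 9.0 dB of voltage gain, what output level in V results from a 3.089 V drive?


Output voltage from dB gain:
V_out = V_in * 10^(gain_dB / 20)
      = 3.089 * 10^(9.0 / 20)
      = 3.089 * 2.818383
      = 8.706 V

8.706 V


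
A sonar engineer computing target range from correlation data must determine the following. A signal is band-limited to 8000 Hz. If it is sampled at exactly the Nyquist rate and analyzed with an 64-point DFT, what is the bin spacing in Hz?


Step 1 — Nyquist sampling rate:
fs = 2 * fmax = 2 * 8000 = 16000 Hz

Step 2 — DFT bin spacing:
df = fs / N = 16000 / 64 = 250.0 Hz

250.0 Hz


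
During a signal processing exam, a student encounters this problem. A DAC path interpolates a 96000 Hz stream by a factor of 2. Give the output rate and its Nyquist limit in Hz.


Step 1 — output sample rate after interpolation by L:
fs_out = L * fs_in = 2 * 96000 = 192000 Hz

Step 2 — Nyquist frequency of the output stream:
f_Nyq = fs_out / 2 = 192000 / 2 = 96000.0 Hz

fs_out = 192000 Hz; f_Nyquist = 96000.0 Hz


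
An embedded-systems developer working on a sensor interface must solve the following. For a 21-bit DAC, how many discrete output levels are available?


Number of quantization levels = 2^N
= 2^21
= 2097152

2097152


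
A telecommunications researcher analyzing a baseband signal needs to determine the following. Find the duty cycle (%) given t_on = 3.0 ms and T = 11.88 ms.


Duty cycle as a percentage:
DC = (t_on / T) * 100
   = (3.0 / 11.88) * 100
   = 0.252525 * 100
   = 25.25 %

25.25 %


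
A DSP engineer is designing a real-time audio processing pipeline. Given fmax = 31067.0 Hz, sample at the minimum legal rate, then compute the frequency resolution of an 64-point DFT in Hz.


Step 1 — Nyquist sampling rate:
fs = 2 * fmax = 2 * 31067.0 = 62134.0 Hz

Step 2 — DFT bin spacing:
df = fs / N = 62134.0 / 64 = 970.8438 Hz

970.8438 Hz


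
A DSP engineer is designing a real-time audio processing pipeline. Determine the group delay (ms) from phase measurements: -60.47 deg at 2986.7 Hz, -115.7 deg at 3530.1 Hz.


Group delay from phase difference:
tau = -d(phi)/d(omega)
d(phi) = -55.23 deg = -0.963945 rad
d(omega) = 2*pi*(3530.1 - 2986.7) = 3414.2829 rad/s
tau = -(-0.963945) / 3414.2829
    = 0.2823 ms

0.2823 ms


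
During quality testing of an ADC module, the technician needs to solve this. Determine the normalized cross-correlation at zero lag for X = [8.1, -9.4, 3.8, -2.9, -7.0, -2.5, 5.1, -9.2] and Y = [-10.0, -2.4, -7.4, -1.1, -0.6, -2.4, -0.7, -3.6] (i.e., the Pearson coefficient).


Pearson correlation coefficient (population):
r = cov(X,Y) / (std(X) * std(Y))
Mean X = -1.75, Mean Y = -3.525
Cov(X,Y) = -11.62125
Std(X) = 6.306941, Std(Y) = 3.199512
r = -0.5759

-0.5759
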